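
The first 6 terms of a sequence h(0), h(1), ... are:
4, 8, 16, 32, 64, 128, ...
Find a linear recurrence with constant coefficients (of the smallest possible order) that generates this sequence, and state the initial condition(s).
Look for the lowest-order linear relation among consecutive terms.
Observation: each term is 2× the previous.
Check at n=2: 2·8 = 16. ✓

h(n) = 2 × h(n-1), h(0) = 4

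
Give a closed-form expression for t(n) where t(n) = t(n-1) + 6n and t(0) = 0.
Recurrence: t(n) = t(n-1) + 6n, initial: t(0) = 0.
Telescoping: t(n) = t(0) + 6·Σᵢ₌₁ⁿ i = 0 + 6·n(n+1)/2.

t(n) = 6·n(n+1)/2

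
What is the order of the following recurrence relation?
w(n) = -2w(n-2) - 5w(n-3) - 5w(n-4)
The order is the largest lag k for which w(n-k) appears. Here the deepest term is w(n-4), so the order is 4.

Order 4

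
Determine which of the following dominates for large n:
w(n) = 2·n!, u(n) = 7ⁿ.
Comparing growth rates:
Growth-rate hierarchy: log n ≺ any polynomial ≺ any exponential cⁿ (c>1) ≺ n! ≺ nⁿ.
factorial dominates exponential base 7 asymptotically.

w(n) grows faster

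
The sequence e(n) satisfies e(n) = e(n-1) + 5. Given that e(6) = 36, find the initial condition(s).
e(6) = e(0) + 6·5, so e(0) = 36 - 30 = 6.

e(0) = 6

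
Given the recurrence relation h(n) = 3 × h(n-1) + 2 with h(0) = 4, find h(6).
Computing step by step:
h(0) = 4
h(1) = 3 × 4 + 2 = 14
h(2) = 3 × 14 + 2 = 44
h(3) = 3 × 44 + 2 = 134
h(4) = 3 × 134 + 2 = 404
h(5) = 3 × 404 + 2 = 1214
h(6) = 3 × 1214 + 2 = 3644

3644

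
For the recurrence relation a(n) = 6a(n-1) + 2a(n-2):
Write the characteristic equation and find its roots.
Substitute a(n) = rⁿ and divide through by rⁿ⁻²: r² - 6r - 2 = 0
Discriminant: 6² + 4·2 = 44, not a perfect square, so by the quadratic formula r = (6 ± √44)/2.
General solution: a(n) = A·r₁ⁿ + B·r₂ⁿ where r₁,r₂ = (6 ± √44)/2

Characteristic: r² - 6r - 2 = 0, Roots: r = (6 ± √44)/2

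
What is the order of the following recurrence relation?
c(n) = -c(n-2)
The order is the largest lag k for which c(n-k) appears. Here the deepest term is c(n-2), so the order is 2.

Order 2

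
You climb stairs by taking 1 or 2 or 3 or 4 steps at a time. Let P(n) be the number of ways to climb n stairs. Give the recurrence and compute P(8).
Condition on the size of the last step (1 to 4): before it there were n-1, …, n-4 stairs climbed, and these cases are disjoint, so P(n) = P(n-1) + P(n-2) + P(n-3) + P(n-4) (order-4 linear recurrence).
Initial conditions by direct count (compositions of i into parts ≤ 4): P(1) = 1; P(2) = 2; P(3) = 4; P(4) = 8.
Iterating the recurrence: P(5) = 15, P(6) = 29, P(7) = 56, P(8) = 108.

P(n) = P(n-1) + P(n-2) + P(n-3) + P(n-4), P(1) = 1, P(2) = 2, P(3) = 4, P(4) = 8; P(8) = 108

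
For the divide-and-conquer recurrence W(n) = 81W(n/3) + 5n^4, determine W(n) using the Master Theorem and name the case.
Master Theorem template: W(n) = a·W(n/b) + f(n).
Here: a=81, b=3, f(n)=5n^4
Compute log_b(a) = log_3(81) = 4.
f(n) = 5n^4 = Θ(n^4). Case 2: W(n) = Θ(n^4 log n).

Case 2: W(n) = Θ(n^4 log n)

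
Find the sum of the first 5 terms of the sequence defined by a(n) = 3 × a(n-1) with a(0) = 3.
Computing the sequence terms: 3, 9, 27, 81, 243
Adding these values together:

363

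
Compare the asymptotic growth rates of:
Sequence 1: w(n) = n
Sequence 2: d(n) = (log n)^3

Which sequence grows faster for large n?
Comparing growth rates:
Growth-rate hierarchy: log n ≺ any polynomial ≺ any exponential cⁿ (c>1) ≺ n! ≺ nⁿ.
polynomial degree 1 dominates polylogarithmic (log n)^3 asymptotically.

w(n) grows faster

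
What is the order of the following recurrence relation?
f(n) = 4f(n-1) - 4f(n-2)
The order is the largest lag k for which f(n-k) appears. Here the deepest term is f(n-2), so the order is 2.

Order 2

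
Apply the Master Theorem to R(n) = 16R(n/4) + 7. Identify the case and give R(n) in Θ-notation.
Master Theorem template: R(n) = a·R(n/b) + f(n).
Here: a=16, b=4, f(n)=7
Compute log_b(a) = log_4(16) = 2.
f(n) = 7 = O(n^(2-ε)) with ε = 2. Case 1: R(n) = Θ(n^log_b(a)) = Θ(n^2).

Case 1: R(n) = Θ(n^2)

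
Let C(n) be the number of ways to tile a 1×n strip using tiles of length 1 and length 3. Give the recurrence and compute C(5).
Condition on the last tile: it has length 1 (leaving a 1×(n-1) strip) or length 3 (leaving a 1×(n-3) strip), so C(n) = C(n-1) + C(n-3) (order-3 linear recurrence).
For 0 ≤ i < 3 only unit tiles fit, so C(i) = 1.
Iterating the recurrence: C(3) = 2, C(4) = 3, C(5) = 4.

C(n) = C(n-1) + C(n-3), with C(i) = 1 for 0 ≤ i < 3; C(5) = 4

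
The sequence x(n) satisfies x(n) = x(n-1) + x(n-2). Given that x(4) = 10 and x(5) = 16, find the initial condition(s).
Work backwards using x(k) = x(k+2) - x(k+1):
x(3) = x(5) - x(4) = 16 - 10 = 6
x(2) = x(4) - x(3) = 10 - 6 = 4
x(1) = x(3) - x(2) = 6 - 4 = 2
x(0) = x(2) - x(1) = 4 - 2 = 2

x(0) = 2, x(1) = 2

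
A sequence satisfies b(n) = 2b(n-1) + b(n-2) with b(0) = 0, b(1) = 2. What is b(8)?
Computing the sequence terms:
0, 2, 4, 10, 24, 58, 140, 338, 816

816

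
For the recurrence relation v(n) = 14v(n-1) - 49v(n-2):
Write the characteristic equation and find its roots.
Substitute v(n) = rⁿ and divide through by rⁿ⁻²: r² - 14r + 49 = 0
Factor: (r - 7)² = 0, so r = 7 (double root).
General solution: v(n) = (A + Bn)·7ⁿ

Characteristic: r² - 14r + 49 = 0, Roots: r = 7 (double root)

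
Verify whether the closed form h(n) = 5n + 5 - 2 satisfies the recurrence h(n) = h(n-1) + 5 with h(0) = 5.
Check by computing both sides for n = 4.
From the recurrence with h(0) = 5:
  h(0) = 5, h(1) = 10, h(2) = 15, h(3) = 20, h(4) = 25
  so the recurrence gives h(4) = 25.
From the proposed closed form h(n) = 5n + 5 - 2:
  h(4) = 23.
The recurrence gives 25 but the closed form gives 23, so the closed form does not satisfy the recurrence.

No, the closed form is incorrect.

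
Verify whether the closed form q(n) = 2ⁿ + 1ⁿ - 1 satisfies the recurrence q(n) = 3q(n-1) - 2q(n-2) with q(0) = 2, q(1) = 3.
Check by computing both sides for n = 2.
From the recurrence with q(0) = 2, q(1) = 3:
  q(0) = 2, q(1) = 3, q(2) = 5
  so the recurrence gives q(2) = 5.
From the proposed closed form q(n) = 2ⁿ + 1ⁿ - 1:
  q(2) = 4.
The recurrence gives 5 but the closed form gives 4, so the closed form does not satisfy the recurrence.

No, the closed form is incorrect.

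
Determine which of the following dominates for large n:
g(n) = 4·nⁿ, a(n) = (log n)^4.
Comparing growth rates:
Growth-rate hierarchy: log n ≺ any polynomial ≺ any exponential cⁿ (c>1) ≺ n! ≺ nⁿ.
super-exponential nⁿ dominates polylogarithmic (log n)^4 asymptotically.

g(n) grows faster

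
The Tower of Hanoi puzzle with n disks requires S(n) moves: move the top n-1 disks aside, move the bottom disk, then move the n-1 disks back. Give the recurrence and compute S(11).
Moving n disks = move the top n-1 disks aside (S(n-1) moves) + move the largest disk (1 move) + move the n-1 disks back on top (S(n-1) moves), so S(n) = 2S(n-1) + 1, with S(1) = 1 (a single disk takes one move).
First terms: 1, 3, 7, 15, 31, 63, … — each is one less than a power of 2. Indeed S(n) + 1 = 2(S(n-1) + 1) with S(1) + 1 = 2, so S(n) + 1 = 2ⁿ and S(n) = 2ⁿ - 1.
Hence S(11) = 2^11 - 1 = 2048 - 1 = 2047.

S(n) = 2S(n-1) + 1, S(1) = 1; S(11) = 2047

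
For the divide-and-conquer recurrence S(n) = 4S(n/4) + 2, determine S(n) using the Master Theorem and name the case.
Master Theorem template: S(n) = a·S(n/b) + f(n).
Here: a=4, b=4, f(n)=2
Compute log_b(a) = log_4(4) = 1.
f(n) = 2 = O(n^(1-ε)) with ε = 1. Case 1: S(n) = Θ(n^log_b(a)) = Θ(n).

Case 1: S(n) = Θ(n)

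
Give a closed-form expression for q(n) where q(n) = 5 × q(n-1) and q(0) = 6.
Recurrence: q(n) = 5 × q(n-1), initial: q(0) = 6.
Each term is 5 times the previous, so this is geometric with ratio 5. After n steps: q(n) = q(0)·5ⁿ = 6·5ⁿ.

q(n) = 6·5ⁿ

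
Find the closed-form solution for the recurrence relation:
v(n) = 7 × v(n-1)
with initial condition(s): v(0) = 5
Recurrence: v(n) = 7 × v(n-1), initial: v(0) = 5.
Each term is 7 times the previous, so this is geometric with ratio 7. After n steps: v(n) = v(0)·7ⁿ = 5·7ⁿ.

v(n) = 5·7ⁿ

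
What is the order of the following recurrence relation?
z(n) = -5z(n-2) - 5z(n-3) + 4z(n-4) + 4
The order is the largest lag k for which z(n-k) appears. Here the deepest term is z(n-4) (the 4 term is non-homogeneous and does not affect the order), so the order is 4.

Order 4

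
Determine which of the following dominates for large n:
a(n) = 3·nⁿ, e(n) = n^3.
Comparing growth rates:
Growth-rate hierarchy: log n ≺ any polynomial ≺ any exponential cⁿ (c>1) ≺ n! ≺ nⁿ.
super-exponential nⁿ dominates polynomial degree 3 asymptotically.

a(n) grows faster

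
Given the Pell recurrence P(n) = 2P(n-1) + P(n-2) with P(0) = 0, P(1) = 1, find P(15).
Computing the sequence terms:
0, 1, 2, 5, 12, 29, 70, 169, 408, 985, 2378, 5741, 13860, 33461, 80782, 195025

195025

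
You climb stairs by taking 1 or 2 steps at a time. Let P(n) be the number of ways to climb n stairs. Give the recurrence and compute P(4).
Condition on the size of the last step (1 to 2): before it there were n-1, …, n-2 stairs climbed, and these cases are disjoint, so P(n) = P(n-1) + P(n-2) (Fibonacci-type sequence).
Initial conditions by direct count (compositions of i into parts ≤ 2): P(1) = 1; P(2) = 2.
Iterating the recurrence: P(3) = 3, P(4) = 5.

P(n) = P(n-1) + P(n-2), P(1) = 1, P(2) = 2; P(4) = 5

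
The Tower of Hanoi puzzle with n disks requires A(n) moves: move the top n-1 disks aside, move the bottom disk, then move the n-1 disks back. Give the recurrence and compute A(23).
Moving n disks = move the top n-1 disks aside (A(n-1) moves) + move the largest disk (1 move) + move the n-1 disks back on top (A(n-1) moves), so A(n) = 2A(n-1) + 1, with A(1) = 1 (a single disk takes one move).
First terms: 1, 3, 7, 15, 31, 63, … — each is one less than a power of 2. Indeed A(n) + 1 = 2(A(n-1) + 1) with A(1) + 1 = 2, so A(n) + 1 = 2ⁿ and A(n) = 2ⁿ - 1.
Hence A(23) = 2^23 - 1 = 8388608 - 1 = 8388607.

A(n) = 2A(n-1) + 1, A(1) = 1; A(23) = 8388607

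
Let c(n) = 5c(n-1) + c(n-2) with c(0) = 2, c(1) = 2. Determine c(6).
Computing the sequence terms:
2, 2, 12, 62, 322, 1672, 8682

8682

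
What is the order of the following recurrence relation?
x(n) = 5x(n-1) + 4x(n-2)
The order is the largest lag k for which x(n-k) appears. Here the deepest term is x(n-2), so the order is 2.

Order 2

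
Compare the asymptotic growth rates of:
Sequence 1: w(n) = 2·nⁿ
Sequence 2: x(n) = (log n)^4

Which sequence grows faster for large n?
Comparing growth rates:
Growth-rate hierarchy: log n ≺ any polynomial ≺ any exponential cⁿ (c>1) ≺ n! ≺ nⁿ.
super-exponential nⁿ dominates polylogarithmic (log n)^4 asymptotically.

w(n) grows faster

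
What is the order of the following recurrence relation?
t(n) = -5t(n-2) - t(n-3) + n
The order is the largest lag k for which t(n-k) appears. Here the deepest term is t(n-3) (the n term is non-homogeneous and does not affect the order), so the order is 3.

Order 3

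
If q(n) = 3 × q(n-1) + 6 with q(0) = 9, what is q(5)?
Computing step by step:
q(0) = 9
q(1) = 3 × 9 + 6 = 33
q(2) = 3 × 33 + 6 = 105
q(3) = 3 × 105 + 6 = 321
q(4) = 3 × 321 + 6 = 969
q(5) = 3 × 969 + 6 = 2913

2913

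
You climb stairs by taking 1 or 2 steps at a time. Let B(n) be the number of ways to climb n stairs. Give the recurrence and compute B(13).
Condition on the size of the last step (1 to 2): before it there were n-1, …, n-2 stairs climbed, and these cases are disjoint, so B(n) = B(n-1) + B(n-2) (Fibonacci-type sequence).
Initial conditions by direct count (compositions of i into parts ≤ 2): B(1) = 1; B(2) = 2.
Iterating the recurrence: B(3) = 3, B(4) = 5, B(5) = 8, B(6) = 13, B(7) = 21, B(8) = 34, B(9) = 55, B(10) = 89, B(11) = 144, B(12) = 233, B(13) = 377.

B(n) = B(n-1) + B(n-2), B(1) = 1, B(2) = 2; B(13) = 377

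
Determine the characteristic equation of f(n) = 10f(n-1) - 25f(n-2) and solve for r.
Substitute f(n) = rⁿ and divide through by rⁿ⁻²: r² - 10r + 25 = 0
Factor: (r - 5)² = 0, so r = 5 (double root).
General solution: f(n) = (A + Bn)·5ⁿ

Characteristic: r² - 10r + 25 = 0, Roots: r = 5 (double root)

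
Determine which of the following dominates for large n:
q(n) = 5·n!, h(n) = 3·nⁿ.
Comparing growth rates:
Growth-rate hierarchy: log n ≺ any polynomial ≺ any exponential cⁿ (c>1) ≺ n! ≺ nⁿ.
super-exponential nⁿ dominates factorial asymptotically.

h(n) grows faster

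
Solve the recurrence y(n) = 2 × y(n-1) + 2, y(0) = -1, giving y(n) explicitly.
Recurrence: y(n) = 2 × y(n-1) + 2, initial: y(0) = -1.
Try y(n) = A·2ⁿ + C. Substituting: A·2ⁿ + C = 2(A·2ⁿ⁻¹ + C) + 2 = A·2ⁿ + 2C + 2, so C = 2C + 2, giving C = -2. Then y(0) = A - 2 = -1 gives A = 1.

y(n) = 2ⁿ - 2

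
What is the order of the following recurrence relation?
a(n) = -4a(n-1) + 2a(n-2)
The order is the largest lag k for which a(n-k) appears. Here the deepest term is a(n-2), so the order is 2.

Order 2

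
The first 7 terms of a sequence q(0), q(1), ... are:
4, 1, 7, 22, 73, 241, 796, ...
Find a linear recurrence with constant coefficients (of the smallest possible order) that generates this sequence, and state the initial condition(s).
Look for the lowest-order linear relation among consecutive terms.
Observation: q(n) - 3·q(n-1) - (1)·q(n-2) = 0 holds for the shown terms, and no order-1 relation q(n) = α·q(n-1) + β fits.
Check at n=3: 3·7 + (1)·1 = 22. ✓

q(n) = 3q(n-1) + q(n-2), q(0) = 4, q(1) = 1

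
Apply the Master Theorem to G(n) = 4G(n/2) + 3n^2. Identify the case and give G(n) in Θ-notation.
Master Theorem template: G(n) = a·G(n/b) + f(n).
Here: a=4, b=2, f(n)=3n^2
Compute log_b(a) = log_2(4) = 2.
f(n) = 3n^2 = Θ(n^2). Case 2: G(n) = Θ(n^2 log n).

Case 2: G(n) = Θ(n^2 log n)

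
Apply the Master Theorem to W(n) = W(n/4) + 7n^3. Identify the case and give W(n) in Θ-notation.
Master Theorem template: W(n) = a·W(n/b) + f(n).
Here: a=1, b=4, f(n)=7n^3
Compute log_b(a) = log_4(1) = 0.
f(n) = 7n^3 = Ω(n^(0+ε)) with ε = 3, and the regularity condition holds (a·f(n/b) = (a/b^3)·f(n) with a/b^3 = 4^-3 < 1). Case 3: W(n) = Θ(f(n)) = Θ(n^3).

Case 3: W(n) = Θ(n^3)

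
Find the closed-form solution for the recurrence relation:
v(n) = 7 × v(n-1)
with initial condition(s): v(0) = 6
Recurrence: v(n) = 7 × v(n-1), initial: v(0) = 6.
Each term is 7 times the previous, so this is geometric with ratio 7. After n steps: v(n) = v(0)·7ⁿ = 6·7ⁿ.

v(n) = 6·7ⁿ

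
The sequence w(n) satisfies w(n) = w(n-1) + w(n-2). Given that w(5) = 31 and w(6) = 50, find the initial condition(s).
Work backwards using w(k) = w(k+2) - w(k+1):
w(4) = w(6) - w(5) = 50 - 31 = 19
w(3) = w(5) - w(4) = 31 - 19 = 12
w(2) = w(4) - w(3) = 19 - 12 = 7
w(1) = w(3) - w(2) = 12 - 7 = 5
w(0) = w(2) - w(1) = 7 - 5 = 2

w(0) = 2, w(1) = 5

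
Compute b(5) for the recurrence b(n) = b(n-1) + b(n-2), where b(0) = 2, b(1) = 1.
Computing the sequence terms:
2, 1, 3, 4, 7, 11

11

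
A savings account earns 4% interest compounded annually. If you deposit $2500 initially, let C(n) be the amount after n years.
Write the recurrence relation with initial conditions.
Each year the balance grows by 4%, i.e. is multiplied by 1 + 4/100 = 1.04, so C(n) = 1.04 × C(n-1). The initial deposit gives C(0) = 2500.
Unrolling gives the closed form C(n) = 2500 × (1.04)ⁿ.

C(n) = 1.04 × C(n-1), C(0) = 2500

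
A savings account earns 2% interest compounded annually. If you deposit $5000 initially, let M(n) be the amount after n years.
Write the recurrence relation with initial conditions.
Each year the balance grows by 2%, i.e. is multiplied by 1 + 2/100 = 1.02, so M(n) = 1.02 × M(n-1). The initial deposit gives M(0) = 5000.
Unrolling gives the closed form M(n) = 5000 × (1.02)ⁿ.

M(n) = 1.02 × M(n-1), M(0) = 5000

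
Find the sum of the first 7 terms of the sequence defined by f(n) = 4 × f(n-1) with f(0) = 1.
Computing the sequence terms: 1, 4, 16, 64, 256, 1024, 4096
Adding these values together:

5461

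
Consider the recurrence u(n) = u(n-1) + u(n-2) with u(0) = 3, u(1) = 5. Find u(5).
Computing the sequence terms:
3, 5, 8, 13, 21, 34

34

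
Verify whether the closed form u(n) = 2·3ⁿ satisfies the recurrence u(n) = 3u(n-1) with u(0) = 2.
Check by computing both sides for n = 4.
From the recurrence with u(0) = 2:
  u(0) = 2, u(1) = 6, u(2) = 18, u(3) = 54, u(4) = 162
  so the recurrence gives u(4) = 162.
From the proposed closed form u(n) = 2·3ⁿ:
  u(4) = 162.
Both sides give 162 at n = 4, and the initial condition(s) match, so the closed form is consistent.

Yes, the closed form is correct.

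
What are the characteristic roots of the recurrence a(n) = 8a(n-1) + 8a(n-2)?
Substitute a(n) = rⁿ and divide through by rⁿ⁻²: r² - 8r - 8 = 0
Discriminant: 8² + 4·8 = 96, not a perfect square, so by the quadratic formula r = (8 ± √96)/2.
General solution: a(n) = A·r₁ⁿ + B·r₂ⁿ where r₁,r₂ = (8 ± √96)/2

Characteristic: r² - 8r - 8 = 0, Roots: r = (8 ± √96)/2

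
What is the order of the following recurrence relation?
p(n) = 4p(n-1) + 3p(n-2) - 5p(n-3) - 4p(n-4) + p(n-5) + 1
The order is the largest lag k for which p(n-k) appears. Here the deepest term is p(n-5) (the 1 term is non-homogeneous and does not affect the order), so the order is 5.

Order 5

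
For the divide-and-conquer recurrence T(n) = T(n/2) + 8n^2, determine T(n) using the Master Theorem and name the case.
Master Theorem template: T(n) = a·T(n/b) + f(n).
Here: a=1, b=2, f(n)=8n^2
Compute log_b(a) = log_2(1) = 0.
f(n) = 8n^2 = Ω(n^(0+ε)) with ε = 2, and the regularity condition holds (a·f(n/b) = (a/b^2)·f(n) with a/b^2 = 2^-2 < 1). Case 3: T(n) = Θ(f(n)) = Θ(n^2).

Case 3: T(n) = Θ(n^2)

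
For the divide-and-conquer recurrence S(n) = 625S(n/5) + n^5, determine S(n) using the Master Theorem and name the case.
Master Theorem template: S(n) = a·S(n/b) + f(n).
Here: a=625, b=5, f(n)=n^5
Compute log_b(a) = log_5(625) = 4.
f(n) = n^5 = Ω(n^(4+ε)) with ε = 1, and the regularity condition holds (a·f(n/b) = (a/b^5)·f(n) with a/b^5 = 5^-1 < 1). Case 3: S(n) = Θ(f(n)) = Θ(n^5).

Case 3: S(n) = Θ(n^5)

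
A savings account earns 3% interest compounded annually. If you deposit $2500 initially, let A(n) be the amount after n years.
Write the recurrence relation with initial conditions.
Each year the balance grows by 3%, i.e. is multiplied by 1 + 3/100 = 1.03, so A(n) = 1.03 × A(n-1). The initial deposit gives A(0) = 2500.
Unrolling gives the closed form A(n) = 2500 × (1.03)ⁿ.

A(n) = 1.03 × A(n-1), A(0) = 2500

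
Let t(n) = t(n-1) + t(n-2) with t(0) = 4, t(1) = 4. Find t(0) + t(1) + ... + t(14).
Computing the sequence terms: 4, 4, 8, 12, 20, 32, 52, 84, 136, 220, 356, 576, 932, 1508, 2440
Adding these values together:

6384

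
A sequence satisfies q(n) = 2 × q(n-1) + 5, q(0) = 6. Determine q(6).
Computing step by step:
q(0) = 6
q(1) = 2 × 6 + 5 = 17
q(2) = 2 × 17 + 5 = 39
q(3) = 2 × 39 + 5 = 83
q(4) = 2 × 83 + 5 = 171
q(5) = 2 × 171 + 5 = 347
q(6) = 2 × 347 + 5 = 699

699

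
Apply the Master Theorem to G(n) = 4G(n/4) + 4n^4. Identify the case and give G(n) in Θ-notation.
Master Theorem template: G(n) = a·G(n/b) + f(n).
Here: a=4, b=4, f(n)=4n^4
Compute log_b(a) = log_4(4) = 1.
f(n) = 4n^4 = Ω(n^(1+ε)) with ε = 3, and the regularity condition holds (a·f(n/b) = (a/b^4)·f(n) with a/b^4 = 4^-3 < 1). Case 3: G(n) = Θ(f(n)) = Θ(n^4).

Case 3: G(n) = Θ(n^4)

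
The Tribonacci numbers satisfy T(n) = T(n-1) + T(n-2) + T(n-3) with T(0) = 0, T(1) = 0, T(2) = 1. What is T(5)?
Computing the sequence terms:
0, 0, 1, 1, 2, 4

4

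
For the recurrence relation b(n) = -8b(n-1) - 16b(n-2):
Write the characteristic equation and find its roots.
Substitute b(n) = rⁿ and divide through by rⁿ⁻²: r² + 8r + 16 = 0
Factor: (r + 4)² = 0, so r = -4 (double root).
General solution: b(n) = (A + Bn)·(-4)ⁿ

Characteristic: r² + 8r + 16 = 0, Roots: r = -4 (double root)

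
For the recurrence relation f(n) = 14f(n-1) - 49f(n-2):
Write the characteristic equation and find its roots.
Substitute f(n) = rⁿ and divide through by rⁿ⁻²: r² - 14r + 49 = 0
Factor: (r - 7)² = 0, so r = 7 (double root).
General solution: f(n) = (A + Bn)·7ⁿ

Characteristic: r² - 14r + 49 = 0, Roots: r = 7 (double root)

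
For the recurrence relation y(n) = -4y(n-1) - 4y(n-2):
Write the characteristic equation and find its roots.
Substitute y(n) = rⁿ and divide through by rⁿ⁻²: r² + 4r + 4 = 0
Factor: (r + 2)² = 0, so r = -2 (double root).
General solution: y(n) = (A + Bn)·(-2)ⁿ

Characteristic: r² + 4r + 4 = 0, Roots: r = -2 (double root)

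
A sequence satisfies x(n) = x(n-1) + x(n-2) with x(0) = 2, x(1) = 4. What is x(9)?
Computing the sequence terms:
2, 4, 6, 10, 16, 26, 42, 68, 110, 178

178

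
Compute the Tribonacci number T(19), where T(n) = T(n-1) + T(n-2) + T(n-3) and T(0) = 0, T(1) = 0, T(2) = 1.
Computing the sequence terms:
0, 0, 1, 1, 2, 4, 7, 13, 24, 44, 81, 149, 274, 504, 927, 1705, 3136, 5768, 10609, 19513

19513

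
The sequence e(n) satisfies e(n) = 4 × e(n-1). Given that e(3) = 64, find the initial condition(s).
In general e(n) = 4ⁿ · e(0). At n = 3: e(0) = e(3) / 4^3 = 64 / 64 = 1.

e(0) = 1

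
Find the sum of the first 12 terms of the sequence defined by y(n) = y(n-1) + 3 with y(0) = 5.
Computing the sequence terms: 5, 8, 11, 14, 17, 20, 23, 26, 29, 32, 35, 38
Adding these values together:

258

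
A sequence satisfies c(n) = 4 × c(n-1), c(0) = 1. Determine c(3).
Computing step by step:
c(0) = 1
c(1) = 4 × 1 = 4
c(2) = 4 × 4 = 16
c(3) = 4 × 16 = 64

64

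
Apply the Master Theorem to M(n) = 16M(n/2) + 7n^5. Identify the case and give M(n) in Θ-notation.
Master Theorem template: M(n) = a·M(n/b) + f(n).
Here: a=16, b=2, f(n)=7n^5
Compute log_b(a) = log_2(16) = 4.
f(n) = 7n^5 = Ω(n^(4+ε)) with ε = 1, and the regularity condition holds (a·f(n/b) = (a/b^5)·f(n) with a/b^5 = 2^-1 < 1). Case 3: M(n) = Θ(f(n)) = Θ(n^5).

Case 3: M(n) = Θ(n^5)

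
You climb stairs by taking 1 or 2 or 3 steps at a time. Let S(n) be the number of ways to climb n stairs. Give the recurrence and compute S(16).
Condition on the size of the last step (1 to 3): before it there were n-1, …, n-3 stairs climbed, and these cases are disjoint, so S(n) = S(n-1) + S(n-2) + S(n-3) (order-3 linear recurrence).
Initial conditions by direct count (compositions of i into parts ≤ 3): S(1) = 1; S(2) = 2; S(3) = 4.
Iterating the recurrence: S(4) = 7, S(5) = 13, S(6) = 24, S(7) = 44, S(8) = 81, S(9) = 149, S(10) = 274, S(11) = 504, S(12) = 927, S(13) = 1705, S(14) = 3136, S(15) = 5768, S(16) = 10609.

S(n) = S(n-1) + S(n-2) + S(n-3), S(1) = 1, S(2) = 2, S(3) = 4; S(16) = 10609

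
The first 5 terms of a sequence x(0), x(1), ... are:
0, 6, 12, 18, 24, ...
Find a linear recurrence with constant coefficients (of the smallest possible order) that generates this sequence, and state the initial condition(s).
Look for the lowest-order linear relation among consecutive terms.
Observation: consecutive differences are constant (= 6).
Check at n=2: 1·6 + 6 = 12. ✓

x(n) = x(n-1) + 6, x(0) = 0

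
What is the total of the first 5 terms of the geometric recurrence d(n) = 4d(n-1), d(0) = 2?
Computing the sequence terms: 2, 8, 32, 128, 512
Adding these values together:

682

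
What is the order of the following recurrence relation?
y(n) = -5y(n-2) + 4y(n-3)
The order is the largest lag k for which y(n-k) appears. Here the deepest term is y(n-3), so the order is 3.

Order 3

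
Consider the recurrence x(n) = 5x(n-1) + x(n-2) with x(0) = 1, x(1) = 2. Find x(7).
Computing the sequence terms:
1, 2, 11, 57, 296, 1537, 7981, 41442

41442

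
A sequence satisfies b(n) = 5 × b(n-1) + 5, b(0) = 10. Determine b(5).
Computing step by step:
b(0) = 10
b(1) = 5 × 10 + 5 = 55
b(2) = 5 × 55 + 5 = 280
b(3) = 5 × 280 + 5 = 1405
b(4) = 5 × 1405 + 5 = 7030
b(5) = 5 × 7030 + 5 = 35155

35155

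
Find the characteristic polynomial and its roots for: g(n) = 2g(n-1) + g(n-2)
Substitute g(n) = rⁿ and divide through by rⁿ⁻²: r² - 2r - 1 = 0
Discriminant: 2² + 4·1 = 8, not a perfect square, so by the quadratic formula r = (2 ± √8)/2.
General solution: g(n) = A·r₁ⁿ + B·r₂ⁿ where r₁,r₂ = (2 ± √8)/2

Characteristic: r² - 2r - 1 = 0, Roots: r = (2 ± √8)/2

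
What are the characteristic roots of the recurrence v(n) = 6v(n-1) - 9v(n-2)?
Substitute v(n) = rⁿ and divide through by rⁿ⁻²: r² - 6r + 9 = 0
Factor: (r - 3)² = 0, so r = 3 (double root).
General solution: v(n) = (A + Bn)·3ⁿ

Characteristic: r² - 6r + 9 = 0, Roots: r = 3 (double root)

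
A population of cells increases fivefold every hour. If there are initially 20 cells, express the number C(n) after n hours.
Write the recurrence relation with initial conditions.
Each hour multiplies the count by 5, so the count after n hours depends only on the count after n-1 hours: C(n) = 5 × C(n-1). The starting count gives C(0) = 20.
Unrolling n times gives the closed form C(n) = 20 × 5ⁿ.

C(n) = 5 × C(n-1), C(0) = 20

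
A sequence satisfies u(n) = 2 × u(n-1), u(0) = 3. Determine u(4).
Computing step by step:
u(0) = 3
u(1) = 2 × 3 = 6
u(2) = 2 × 6 = 12
u(3) = 2 × 12 = 24
u(4) = 2 × 24 = 48

48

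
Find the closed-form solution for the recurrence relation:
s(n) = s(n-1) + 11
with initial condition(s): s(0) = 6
Recurrence: s(n) = s(n-1) + 11, initial: s(0) = 6.
Each step adds 11, so s(n) = s(0) + 11n = 11n + 6.

s(n) = 11n + 6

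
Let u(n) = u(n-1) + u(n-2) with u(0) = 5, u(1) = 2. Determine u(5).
Computing the sequence terms:
5, 2, 7, 9, 16, 25

25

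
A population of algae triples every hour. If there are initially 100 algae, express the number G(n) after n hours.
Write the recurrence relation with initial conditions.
Each hour multiplies the count by 3, so the count after n hours depends only on the count after n-1 hours: G(n) = 3 × G(n-1). The starting count gives G(0) = 100.
Unrolling n times gives the closed form G(n) = 100 × 3ⁿ.

G(n) = 3 × G(n-1), G(0) = 100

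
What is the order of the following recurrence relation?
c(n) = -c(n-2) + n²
The order is the largest lag k for which c(n-k) appears. Here the deepest term is c(n-2) (the n² term is non-homogeneous and does not affect the order), so the order is 2.

Order 2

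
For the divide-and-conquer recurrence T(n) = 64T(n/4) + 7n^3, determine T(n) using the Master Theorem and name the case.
Master Theorem template: T(n) = a·T(n/b) + f(n).
Here: a=64, b=4, f(n)=7n^3
Compute log_b(a) = log_4(64) = 3.
f(n) = 7n^3 = Θ(n^3). Case 2: T(n) = Θ(n^3 log n).

Case 2: T(n) = Θ(n^3 log n)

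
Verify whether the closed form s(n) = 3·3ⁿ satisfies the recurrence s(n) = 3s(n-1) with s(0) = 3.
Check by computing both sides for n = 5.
From the recurrence with s(0) = 3:
  s(0) = 3, s(1) = 9, s(2) = 27, s(3) = 81, s(4) = 243, s(5) = 729
  so the recurrence gives s(5) = 729.
From the proposed closed form s(n) = 3·3ⁿ:
  s(5) = 729.
Both sides give 729 at n = 5, and the initial condition(s) match, so the closed form is consistent.

Yes, the closed form is correct.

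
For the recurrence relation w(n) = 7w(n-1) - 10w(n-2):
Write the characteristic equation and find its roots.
Substitute w(n) = rⁿ and divide through by rⁿ⁻²: r² - 7r + 10 = 0
Factor: (r - 2)(r - 5) = 0, so r = 2, 5.
General solution: w(n) = A·2ⁿ + B·5ⁿ

Characteristic: r² - 7r + 10 = 0, Roots: r = 2, 5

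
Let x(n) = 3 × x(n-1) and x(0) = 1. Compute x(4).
Computing step by step:
x(0) = 1
x(1) = 3 × 1 = 3
x(2) = 3 × 3 = 9
x(3) = 3 × 9 = 27
x(4) = 3 × 27 = 81

81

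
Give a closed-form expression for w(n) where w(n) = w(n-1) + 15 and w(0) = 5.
Recurrence: w(n) = w(n-1) + 15, initial: w(0) = 5.
Each step adds 15, so w(n) = w(0) + 15n = 15n + 5.

w(n) = 15n + 5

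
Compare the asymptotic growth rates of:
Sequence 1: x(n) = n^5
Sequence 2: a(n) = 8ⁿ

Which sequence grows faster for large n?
Comparing growth rates:
Growth-rate hierarchy: log n ≺ any polynomial ≺ any exponential cⁿ (c>1) ≺ n! ≺ nⁿ.
exponential base 8 dominates polynomial degree 5 asymptotically.

a(n) grows faster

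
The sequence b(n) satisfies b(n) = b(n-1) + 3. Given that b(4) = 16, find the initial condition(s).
b(4) = b(0) + 4·3, so b(0) = 16 - 12 = 4.

b(0) = 4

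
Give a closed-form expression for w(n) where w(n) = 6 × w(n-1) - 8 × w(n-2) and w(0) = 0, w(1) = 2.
Recurrence: w(n) = 6 × w(n-1) - 8 × w(n-2), initial: w(0) = 0, w(1) = 2.
Characteristic equation: r² - 6r + 8 = 0, which factors as (r - 4)(r - 2) = 0, so r = 4, 2. General solution w(n) = A·4ⁿ + B·2ⁿ. From w(0) = 0: A + B = 0. From w(1) = 2: 4A + 2B = 2. Solving gives A = 1, B = -1.

w(n) = 4ⁿ - 2ⁿ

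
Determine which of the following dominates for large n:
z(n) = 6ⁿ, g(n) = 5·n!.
Comparing growth rates:
Growth-rate hierarchy: log n ≺ any polynomial ≺ any exponential cⁿ (c>1) ≺ n! ≺ nⁿ.
factorial dominates exponential base 6 asymptotically.

g(n) grows faster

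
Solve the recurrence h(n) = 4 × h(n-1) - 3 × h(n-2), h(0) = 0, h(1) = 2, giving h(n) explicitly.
Recurrence: h(n) = 4 × h(n-1) - 3 × h(n-2), initial: h(0) = 0, h(1) = 2.
Characteristic equation: r² - 4r + 3 = 0, which factors as (r - 3)(r - 1) = 0, so r = 3, 1. General solution h(n) = A·3ⁿ + B·1ⁿ. From h(0) = 0: A + B = 0. From h(1) = 2: 3A + 1B = 2. Solving gives A = 1, B = -1.

h(n) = 3ⁿ - 1ⁿ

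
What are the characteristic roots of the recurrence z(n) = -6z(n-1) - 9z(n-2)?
Substitute z(n) = rⁿ and divide through by rⁿ⁻²: r² + 6r + 9 = 0
Factor: (r + 3)² = 0, so r = -3 (double root).
General solution: z(n) = (A + Bn)·(-3)ⁿ

Characteristic: r² + 6r + 9 = 0, Roots: r = -3 (double root)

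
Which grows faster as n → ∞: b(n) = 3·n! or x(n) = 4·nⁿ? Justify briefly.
Comparing growth rates:
Growth-rate hierarchy: log n ≺ any polynomial ≺ any exponential cⁿ (c>1) ≺ n! ≺ nⁿ.
super-exponential nⁿ dominates factorial asymptotically.

x(n) grows faster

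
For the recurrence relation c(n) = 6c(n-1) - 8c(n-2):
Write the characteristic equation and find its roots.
Substitute c(n) = rⁿ and divide through by rⁿ⁻²: r² - 6r + 8 = 0
Factor: (r - 4)(r - 2) = 0, so r = 4, 2.
General solution: c(n) = A·4ⁿ + B·2ⁿ

Characteristic: r² - 6r + 8 = 0, Roots: r = 4, 2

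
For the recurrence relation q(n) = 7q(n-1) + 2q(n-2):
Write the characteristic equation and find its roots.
Substitute q(n) = rⁿ and divide through by rⁿ⁻²: r² - 7r - 2 = 0
Discriminant: 7² + 4·2 = 57, not a perfect square, so by the quadratic formula r = (7 ± √57)/2.
General solution: q(n) = A·r₁ⁿ + B·r₂ⁿ where r₁,r₂ = (7 ± √57)/2

Characteristic: r² - 7r - 2 = 0, Roots: r = (7 ± √57)/2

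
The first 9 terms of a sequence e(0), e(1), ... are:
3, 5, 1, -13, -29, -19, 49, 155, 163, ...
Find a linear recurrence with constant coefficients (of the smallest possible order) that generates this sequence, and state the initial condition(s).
Look for the lowest-order linear relation among consecutive terms.
Observation: e(n) - 2·e(n-1) - (-3)·e(n-2) = 0 holds for the shown terms, and no order-1 relation e(n) = α·e(n-1) + β fits.
Check at n=3: 2·1 + (-3)·5 = -13. ✓

e(n) = 2e(n-1) - 3e(n-2), e(0) = 3, e(1) = 5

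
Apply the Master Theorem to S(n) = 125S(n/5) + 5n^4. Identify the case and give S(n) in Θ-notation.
Master Theorem template: S(n) = a·S(n/b) + f(n).
Here: a=125, b=5, f(n)=5n^4
Compute log_b(a) = log_5(125) = 3.
f(n) = 5n^4 = Ω(n^(3+ε)) with ε = 1, and the regularity condition holds (a·f(n/b) = (a/b^4)·f(n) with a/b^4 = 5^-1 < 1). Case 3: S(n) = Θ(f(n)) = Θ(n^4).

Case 3: S(n) = Θ(n^4)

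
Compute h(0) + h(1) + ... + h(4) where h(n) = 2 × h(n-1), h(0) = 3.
Computing the sequence terms: 3, 6, 12, 24, 48
Adding these values together:

93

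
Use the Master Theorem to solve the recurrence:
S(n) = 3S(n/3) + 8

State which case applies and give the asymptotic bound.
Master Theorem template: S(n) = a·S(n/b) + f(n).
Here: a=3, b=3, f(n)=8
Compute log_b(a) = log_3(3) = 1.
f(n) = 8 = O(n^(1-ε)) with ε = 1. Case 1: S(n) = Θ(n^log_b(a)) = Θ(n).

Case 1: S(n) = Θ(n)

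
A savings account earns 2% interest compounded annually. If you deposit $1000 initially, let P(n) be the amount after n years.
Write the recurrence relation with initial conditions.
Each year the balance grows by 2%, i.e. is multiplied by 1 + 2/100 = 1.02, so P(n) = 1.02 × P(n-1). The initial deposit gives P(0) = 1000.
Unrolling gives the closed form P(n) = 1000 × (1.02)ⁿ.

P(n) = 1.02 × P(n-1), P(0) = 1000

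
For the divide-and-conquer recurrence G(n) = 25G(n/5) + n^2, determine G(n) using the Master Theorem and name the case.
Master Theorem template: G(n) = a·G(n/b) + f(n).
Here: a=25, b=5, f(n)=n^2
Compute log_b(a) = log_5(25) = 2.
f(n) = n^2 = Θ(n^2). Case 2: G(n) = Θ(n^2 log n).

Case 2: G(n) = Θ(n^2 log n)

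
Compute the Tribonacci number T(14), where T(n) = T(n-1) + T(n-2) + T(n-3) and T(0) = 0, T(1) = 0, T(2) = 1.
Computing the sequence terms:
0, 0, 1, 1, 2, 4, 7, 13, 24, 44, 81, 149, 274, 504, 927

927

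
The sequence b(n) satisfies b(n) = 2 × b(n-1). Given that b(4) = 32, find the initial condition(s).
In general b(n) = 2ⁿ · b(0). At n = 4: b(0) = b(4) / 2^4 = 32 / 16 = 2.

b(0) = 2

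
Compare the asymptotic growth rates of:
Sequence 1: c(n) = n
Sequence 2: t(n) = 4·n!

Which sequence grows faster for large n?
Comparing growth rates:
Growth-rate hierarchy: log n ≺ any polynomial ≺ any exponential cⁿ (c>1) ≺ n! ≺ nⁿ.
factorial dominates polynomial degree 1 asymptotically.

t(n) grows faster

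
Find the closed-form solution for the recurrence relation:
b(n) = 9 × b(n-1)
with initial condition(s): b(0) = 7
Recurrence: b(n) = 9 × b(n-1), initial: b(0) = 7.
Each term is 9 times the previous, so this is geometric with ratio 9. After n steps: b(n) = b(0)·9ⁿ = 7·9ⁿ.

b(n) = 7·9ⁿ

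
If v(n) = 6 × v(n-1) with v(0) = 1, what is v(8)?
Computing step by step:
v(0) = 1
v(1) = 6 × 1 = 6
v(2) = 6 × 6 = 36
v(3) = 6 × 36 = 216
v(4) = 6 × 216 = 1296
v(5) = 6 × 1296 = 7776
v(6) = 6 × 7776 = 46656
v(7) = 6 × 46656 = 279936
v(8) = 6 × 279936 = 1679616

1679616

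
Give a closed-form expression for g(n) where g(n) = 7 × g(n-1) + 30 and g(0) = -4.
Recurrence: g(n) = 7 × g(n-1) + 30, initial: g(0) = -4.
Try g(n) = A·7ⁿ + C. Substituting: A·7ⁿ + C = 7(A·7ⁿ⁻¹ + C) + 30 = A·7ⁿ + 7C + 30, so C = 7C + 30, giving C = -5. Then g(0) = A - 5 = -4 gives A = 1.

g(n) = 7ⁿ - 5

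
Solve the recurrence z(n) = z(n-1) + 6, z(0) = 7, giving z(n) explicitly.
Recurrence: z(n) = z(n-1) + 6, initial: z(0) = 7.
Each step adds 6, so z(n) = z(0) + 6n = 6n + 7.

z(n) = 6n + 7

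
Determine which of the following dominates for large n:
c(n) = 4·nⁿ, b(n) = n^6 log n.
Comparing growth rates:
Growth-rate hierarchy: log n ≺ any polynomial ≺ any exponential cⁿ (c>1) ≺ n! ≺ nⁿ.
super-exponential nⁿ dominates polynomial degree 6 (with log factor) asymptotically.

c(n) grows faster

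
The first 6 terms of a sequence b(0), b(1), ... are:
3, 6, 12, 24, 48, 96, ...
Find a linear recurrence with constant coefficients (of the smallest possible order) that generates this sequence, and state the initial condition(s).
Look for the lowest-order linear relation among consecutive terms.
Observation: each term is 2× the previous.
Check at n=2: 2·6 = 12. ✓

b(n) = 2 × b(n-1), b(0) = 3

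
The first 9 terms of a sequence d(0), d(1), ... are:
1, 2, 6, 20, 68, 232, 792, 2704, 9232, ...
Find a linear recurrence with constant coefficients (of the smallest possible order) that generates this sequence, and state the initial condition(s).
Look for the lowest-order linear relation among consecutive terms.
Observation: d(n) - 4·d(n-1) - (-2)·d(n-2) = 0 holds for the shown terms, and no order-1 relation d(n) = α·d(n-1) + β fits.
Check at n=3: 4·6 + (-2)·2 = 20. ✓

d(n) = 4d(n-1) - 2d(n-2), d(0) = 1, d(1) = 2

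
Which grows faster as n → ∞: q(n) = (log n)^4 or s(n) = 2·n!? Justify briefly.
Comparing growth rates:
Growth-rate hierarchy: log n ≺ any polynomial ≺ any exponential cⁿ (c>1) ≺ n! ≺ nⁿ.
factorial dominates polylogarithmic (log n)^4 asymptotically.

s(n) grows faster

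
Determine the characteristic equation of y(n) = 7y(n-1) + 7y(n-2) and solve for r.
Substitute y(n) = rⁿ and divide through by rⁿ⁻²: r² - 7r - 7 = 0
Discriminant: 7² + 4·7 = 77, not a perfect square, so by the quadratic formula r = (7 ± √77)/2.
General solution: y(n) = A·r₁ⁿ + B·r₂ⁿ where r₁,r₂ = (7 ± √77)/2

Characteristic: r² - 7r - 7 = 0, Roots: r = (7 ± √77)/2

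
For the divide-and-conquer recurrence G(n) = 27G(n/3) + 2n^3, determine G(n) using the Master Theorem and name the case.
Master Theorem template: G(n) = a·G(n/b) + f(n).
Here: a=27, b=3, f(n)=2n^3
Compute log_b(a) = log_3(27) = 3.
f(n) = 2n^3 = Θ(n^3). Case 2: G(n) = Θ(n^3 log n).

Case 2: G(n) = Θ(n^3 log n)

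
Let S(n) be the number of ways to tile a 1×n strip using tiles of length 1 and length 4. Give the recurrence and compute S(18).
Condition on the last tile: it has length 1 (leaving a 1×(n-1) strip) or length 4 (leaving a 1×(n-4) strip), so S(n) = S(n-1) + S(n-4) (order-4 linear recurrence).
For 0 ≤ i < 4 only unit tiles fit, so S(i) = 1.
Iterating the recurrence: S(4) = 2, S(5) = 3, S(6) = 4, S(7) = 5, S(8) = 7, S(9) = 10, S(10) = 14, S(11) = 19, S(12) = 26, S(13) = 36, S(14) = 50, S(15) = 69, S(16) = 95, S(17) = 131, S(18) = 181.

S(n) = S(n-1) + S(n-4), with S(i) = 1 for 0 ≤ i < 4; S(18) = 181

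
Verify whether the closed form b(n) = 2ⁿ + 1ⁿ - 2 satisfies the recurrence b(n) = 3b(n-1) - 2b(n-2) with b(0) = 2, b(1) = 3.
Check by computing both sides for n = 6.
From the recurrence with b(0) = 2, b(1) = 3:
  b(0) = 2, b(1) = 3, b(2) = 5, b(3) = 9, b(4) = 17, b(5) = 33, b(6) = 65
  so the recurrence gives b(6) = 65.
From the proposed closed form b(n) = 2ⁿ + 1ⁿ - 2:
  b(6) = 63.
The recurrence gives 65 but the closed form gives 63, so the closed form does not satisfy the recurrence.

No, the closed form is incorrect.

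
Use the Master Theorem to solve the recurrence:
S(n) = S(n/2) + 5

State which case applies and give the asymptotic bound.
Master Theorem template: S(n) = a·S(n/b) + f(n).
Here: a=1, b=2, f(n)=5
Compute log_b(a) = log_2(1) = 0.
f(n) = 5 = Θ(1). Case 2: S(n) = Θ(log n).

Case 2: S(n) = Θ(log n)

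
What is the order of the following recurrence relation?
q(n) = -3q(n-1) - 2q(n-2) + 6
The order is the largest lag k for which q(n-k) appears. Here the deepest term is q(n-2) (the 6 term is non-homogeneous and does not affect the order), so the order is 2.

Order 2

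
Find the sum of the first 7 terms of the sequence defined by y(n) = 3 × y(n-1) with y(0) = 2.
Computing the sequence terms: 2, 6, 18, 54, 162, 486, 1458
Adding these values together:

2186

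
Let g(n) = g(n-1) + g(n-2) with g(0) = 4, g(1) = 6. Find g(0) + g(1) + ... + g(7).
Computing the sequence terms: 4, 6, 10, 16, 26, 42, 68, 110
Adding these values together:

282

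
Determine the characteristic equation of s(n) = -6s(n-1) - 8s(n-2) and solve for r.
Substitute s(n) = rⁿ and divide through by rⁿ⁻²: r² + 6r + 8 = 0
Factor: (r + 2)(r + 4) = 0, so r = -2, -4.
General solution: s(n) = A·(-2)ⁿ + B·(-4)ⁿ

Characteristic: r² + 6r + 8 = 0, Roots: r = -2, -4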